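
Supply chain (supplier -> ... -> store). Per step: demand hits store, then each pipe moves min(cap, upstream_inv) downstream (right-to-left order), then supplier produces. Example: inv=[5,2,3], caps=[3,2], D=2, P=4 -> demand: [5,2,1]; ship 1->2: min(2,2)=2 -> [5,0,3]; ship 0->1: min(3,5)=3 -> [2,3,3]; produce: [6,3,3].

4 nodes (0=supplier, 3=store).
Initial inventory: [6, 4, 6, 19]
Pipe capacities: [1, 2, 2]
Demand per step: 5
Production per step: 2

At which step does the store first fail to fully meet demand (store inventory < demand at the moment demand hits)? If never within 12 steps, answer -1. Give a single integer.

Step 1: demand=5,sold=5 ship[2->3]=2 ship[1->2]=2 ship[0->1]=1 prod=2 -> [7 3 6 16]
Step 2: demand=5,sold=5 ship[2->3]=2 ship[1->2]=2 ship[0->1]=1 prod=2 -> [8 2 6 13]
Step 3: demand=5,sold=5 ship[2->3]=2 ship[1->2]=2 ship[0->1]=1 prod=2 -> [9 1 6 10]
Step 4: demand=5,sold=5 ship[2->3]=2 ship[1->2]=1 ship[0->1]=1 prod=2 -> [10 1 5 7]
Step 5: demand=5,sold=5 ship[2->3]=2 ship[1->2]=1 ship[0->1]=1 prod=2 -> [11 1 4 4]
Step 6: demand=5,sold=4 ship[2->3]=2 ship[1->2]=1 ship[0->1]=1 prod=2 -> [12 1 3 2]
Step 7: demand=5,sold=2 ship[2->3]=2 ship[1->2]=1 ship[0->1]=1 prod=2 -> [13 1 2 2]
Step 8: demand=5,sold=2 ship[2->3]=2 ship[1->2]=1 ship[0->1]=1 prod=2 -> [14 1 1 2]
Step 9: demand=5,sold=2 ship[2->3]=1 ship[1->2]=1 ship[0->1]=1 prod=2 -> [15 1 1 1]
Step 10: demand=5,sold=1 ship[2->3]=1 ship[1->2]=1 ship[0->1]=1 prod=2 -> [16 1 1 1]
Step 11: demand=5,sold=1 ship[2->3]=1 ship[1->2]=1 ship[0->1]=1 prod=2 -> [17 1 1 1]
Step 12: demand=5,sold=1 ship[2->3]=1 ship[1->2]=1 ship[0->1]=1 prod=2 -> [18 1 1 1]
First stockout at step 6

6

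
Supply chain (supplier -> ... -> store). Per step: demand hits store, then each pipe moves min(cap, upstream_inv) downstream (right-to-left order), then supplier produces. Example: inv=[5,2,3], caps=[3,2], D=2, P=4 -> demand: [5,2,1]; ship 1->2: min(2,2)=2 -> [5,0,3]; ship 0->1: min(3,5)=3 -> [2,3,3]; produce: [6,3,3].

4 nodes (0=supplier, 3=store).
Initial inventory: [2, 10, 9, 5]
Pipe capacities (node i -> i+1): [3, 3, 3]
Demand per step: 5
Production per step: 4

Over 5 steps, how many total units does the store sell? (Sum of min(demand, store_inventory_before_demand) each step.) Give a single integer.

Step 1: sold=5 (running total=5) -> [4 9 9 3]
Step 2: sold=3 (running total=8) -> [5 9 9 3]
Step 3: sold=3 (running total=11) -> [6 9 9 3]
Step 4: sold=3 (running total=14) -> [7 9 9 3]
Step 5: sold=3 (running total=17) -> [8 9 9 3]

Answer: 17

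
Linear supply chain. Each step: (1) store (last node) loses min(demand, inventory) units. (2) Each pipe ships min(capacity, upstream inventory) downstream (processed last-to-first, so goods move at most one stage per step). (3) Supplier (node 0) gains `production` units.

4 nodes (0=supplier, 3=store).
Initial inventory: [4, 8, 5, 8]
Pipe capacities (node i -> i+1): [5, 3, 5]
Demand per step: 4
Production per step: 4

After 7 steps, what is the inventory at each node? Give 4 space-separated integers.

Step 1: demand=4,sold=4 ship[2->3]=5 ship[1->2]=3 ship[0->1]=4 prod=4 -> inv=[4 9 3 9]
Step 2: demand=4,sold=4 ship[2->3]=3 ship[1->2]=3 ship[0->1]=4 prod=4 -> inv=[4 10 3 8]
Step 3: demand=4,sold=4 ship[2->3]=3 ship[1->2]=3 ship[0->1]=4 prod=4 -> inv=[4 11 3 7]
Step 4: demand=4,sold=4 ship[2->3]=3 ship[1->2]=3 ship[0->1]=4 prod=4 -> inv=[4 12 3 6]
Step 5: demand=4,sold=4 ship[2->3]=3 ship[1->2]=3 ship[0->1]=4 prod=4 -> inv=[4 13 3 5]
Step 6: demand=4,sold=4 ship[2->3]=3 ship[1->2]=3 ship[0->1]=4 prod=4 -> inv=[4 14 3 4]
Step 7: demand=4,sold=4 ship[2->3]=3 ship[1->2]=3 ship[0->1]=4 prod=4 -> inv=[4 15 3 3]

4 15 3 3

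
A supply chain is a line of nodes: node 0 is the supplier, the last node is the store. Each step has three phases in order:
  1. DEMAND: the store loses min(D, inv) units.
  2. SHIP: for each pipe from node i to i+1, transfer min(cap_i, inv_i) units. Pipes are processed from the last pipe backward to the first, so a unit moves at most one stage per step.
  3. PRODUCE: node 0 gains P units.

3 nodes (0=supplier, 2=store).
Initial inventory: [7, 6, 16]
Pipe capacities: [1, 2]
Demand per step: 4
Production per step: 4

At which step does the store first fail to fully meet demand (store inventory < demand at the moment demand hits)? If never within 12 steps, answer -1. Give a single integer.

Step 1: demand=4,sold=4 ship[1->2]=2 ship[0->1]=1 prod=4 -> [10 5 14]
Step 2: demand=4,sold=4 ship[1->2]=2 ship[0->1]=1 prod=4 -> [13 4 12]
Step 3: demand=4,sold=4 ship[1->2]=2 ship[0->1]=1 prod=4 -> [16 3 10]
Step 4: demand=4,sold=4 ship[1->2]=2 ship[0->1]=1 prod=4 -> [19 2 8]
Step 5: demand=4,sold=4 ship[1->2]=2 ship[0->1]=1 prod=4 -> [22 1 6]
Step 6: demand=4,sold=4 ship[1->2]=1 ship[0->1]=1 prod=4 -> [25 1 3]
Step 7: demand=4,sold=3 ship[1->2]=1 ship[0->1]=1 prod=4 -> [28 1 1]
Step 8: demand=4,sold=1 ship[1->2]=1 ship[0->1]=1 prod=4 -> [31 1 1]
Step 9: demand=4,sold=1 ship[1->2]=1 ship[0->1]=1 prod=4 -> [34 1 1]
Step 10: demand=4,sold=1 ship[1->2]=1 ship[0->1]=1 prod=4 -> [37 1 1]
Step 11: demand=4,sold=1 ship[1->2]=1 ship[0->1]=1 prod=4 -> [40 1 1]
Step 12: demand=4,sold=1 ship[1->2]=1 ship[0->1]=1 prod=4 -> [43 1 1]
First stockout at step 7

7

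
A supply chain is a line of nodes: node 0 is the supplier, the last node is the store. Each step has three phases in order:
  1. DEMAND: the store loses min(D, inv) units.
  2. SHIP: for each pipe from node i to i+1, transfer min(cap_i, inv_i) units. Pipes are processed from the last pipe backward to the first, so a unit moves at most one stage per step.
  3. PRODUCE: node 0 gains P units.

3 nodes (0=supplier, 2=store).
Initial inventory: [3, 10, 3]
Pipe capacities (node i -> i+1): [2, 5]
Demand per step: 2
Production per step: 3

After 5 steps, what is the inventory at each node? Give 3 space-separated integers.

Step 1: demand=2,sold=2 ship[1->2]=5 ship[0->1]=2 prod=3 -> inv=[4 7 6]
Step 2: demand=2,sold=2 ship[1->2]=5 ship[0->1]=2 prod=3 -> inv=[5 4 9]
Step 3: demand=2,sold=2 ship[1->2]=4 ship[0->1]=2 prod=3 -> inv=[6 2 11]
Step 4: demand=2,sold=2 ship[1->2]=2 ship[0->1]=2 prod=3 -> inv=[7 2 11]
Step 5: demand=2,sold=2 ship[1->2]=2 ship[0->1]=2 prod=3 -> inv=[8 2 11]

8 2 11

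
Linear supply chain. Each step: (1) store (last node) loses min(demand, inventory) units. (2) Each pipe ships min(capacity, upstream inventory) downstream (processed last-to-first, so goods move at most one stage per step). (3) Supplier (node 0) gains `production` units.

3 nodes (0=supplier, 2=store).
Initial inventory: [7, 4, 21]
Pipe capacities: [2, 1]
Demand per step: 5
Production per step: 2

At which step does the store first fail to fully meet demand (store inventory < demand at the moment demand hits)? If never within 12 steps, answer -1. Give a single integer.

Step 1: demand=5,sold=5 ship[1->2]=1 ship[0->1]=2 prod=2 -> [7 5 17]
Step 2: demand=5,sold=5 ship[1->2]=1 ship[0->1]=2 prod=2 -> [7 6 13]
Step 3: demand=5,sold=5 ship[1->2]=1 ship[0->1]=2 prod=2 -> [7 7 9]
Step 4: demand=5,sold=5 ship[1->2]=1 ship[0->1]=2 prod=2 -> [7 8 5]
Step 5: demand=5,sold=5 ship[1->2]=1 ship[0->1]=2 prod=2 -> [7 9 1]
Step 6: demand=5,sold=1 ship[1->2]=1 ship[0->1]=2 prod=2 -> [7 10 1]
Step 7: demand=5,sold=1 ship[1->2]=1 ship[0->1]=2 prod=2 -> [7 11 1]
Step 8: demand=5,sold=1 ship[1->2]=1 ship[0->1]=2 prod=2 -> [7 12 1]
Step 9: demand=5,sold=1 ship[1->2]=1 ship[0->1]=2 prod=2 -> [7 13 1]
Step 10: demand=5,sold=1 ship[1->2]=1 ship[0->1]=2 prod=2 -> [7 14 1]
Step 11: demand=5,sold=1 ship[1->2]=1 ship[0->1]=2 prod=2 -> [7 15 1]
Step 12: demand=5,sold=1 ship[1->2]=1 ship[0->1]=2 prod=2 -> [7 16 1]
First stockout at step 6

6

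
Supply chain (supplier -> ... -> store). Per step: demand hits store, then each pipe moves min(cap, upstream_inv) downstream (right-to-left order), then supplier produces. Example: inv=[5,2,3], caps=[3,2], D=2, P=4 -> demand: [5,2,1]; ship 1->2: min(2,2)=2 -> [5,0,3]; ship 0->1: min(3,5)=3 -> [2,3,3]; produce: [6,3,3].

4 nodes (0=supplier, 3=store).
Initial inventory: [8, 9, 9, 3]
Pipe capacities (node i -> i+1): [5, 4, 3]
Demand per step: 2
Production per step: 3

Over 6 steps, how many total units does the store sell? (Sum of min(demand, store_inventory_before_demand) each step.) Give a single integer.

Step 1: sold=2 (running total=2) -> [6 10 10 4]
Step 2: sold=2 (running total=4) -> [4 11 11 5]
Step 3: sold=2 (running total=6) -> [3 11 12 6]
Step 4: sold=2 (running total=8) -> [3 10 13 7]
Step 5: sold=2 (running total=10) -> [3 9 14 8]
Step 6: sold=2 (running total=12) -> [3 8 15 9]

Answer: 12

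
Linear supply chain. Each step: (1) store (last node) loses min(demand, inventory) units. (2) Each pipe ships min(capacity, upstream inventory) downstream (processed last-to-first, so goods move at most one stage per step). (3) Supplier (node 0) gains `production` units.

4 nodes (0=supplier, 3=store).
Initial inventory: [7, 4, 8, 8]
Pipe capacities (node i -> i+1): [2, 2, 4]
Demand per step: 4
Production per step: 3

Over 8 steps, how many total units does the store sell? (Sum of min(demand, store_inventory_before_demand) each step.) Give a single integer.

Step 1: sold=4 (running total=4) -> [8 4 6 8]
Step 2: sold=4 (running total=8) -> [9 4 4 8]
Step 3: sold=4 (running total=12) -> [10 4 2 8]
Step 4: sold=4 (running total=16) -> [11 4 2 6]
Step 5: sold=4 (running total=20) -> [12 4 2 4]
Step 6: sold=4 (running total=24) -> [13 4 2 2]
Step 7: sold=2 (running total=26) -> [14 4 2 2]
Step 8: sold=2 (running total=28) -> [15 4 2 2]

Answer: 28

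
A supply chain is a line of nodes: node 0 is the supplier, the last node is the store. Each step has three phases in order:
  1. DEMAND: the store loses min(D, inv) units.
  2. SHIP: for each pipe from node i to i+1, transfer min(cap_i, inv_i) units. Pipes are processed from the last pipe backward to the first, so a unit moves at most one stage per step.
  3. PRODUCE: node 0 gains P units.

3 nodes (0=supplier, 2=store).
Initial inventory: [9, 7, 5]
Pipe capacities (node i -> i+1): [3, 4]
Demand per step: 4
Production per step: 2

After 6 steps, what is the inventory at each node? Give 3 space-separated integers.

Step 1: demand=4,sold=4 ship[1->2]=4 ship[0->1]=3 prod=2 -> inv=[8 6 5]
Step 2: demand=4,sold=4 ship[1->2]=4 ship[0->1]=3 prod=2 -> inv=[7 5 5]
Step 3: demand=4,sold=4 ship[1->2]=4 ship[0->1]=3 prod=2 -> inv=[6 4 5]
Step 4: demand=4,sold=4 ship[1->2]=4 ship[0->1]=3 prod=2 -> inv=[5 3 5]
Step 5: demand=4,sold=4 ship[1->2]=3 ship[0->1]=3 prod=2 -> inv=[4 3 4]
Step 6: demand=4,sold=4 ship[1->2]=3 ship[0->1]=3 prod=2 -> inv=[3 3 3]

3 3 3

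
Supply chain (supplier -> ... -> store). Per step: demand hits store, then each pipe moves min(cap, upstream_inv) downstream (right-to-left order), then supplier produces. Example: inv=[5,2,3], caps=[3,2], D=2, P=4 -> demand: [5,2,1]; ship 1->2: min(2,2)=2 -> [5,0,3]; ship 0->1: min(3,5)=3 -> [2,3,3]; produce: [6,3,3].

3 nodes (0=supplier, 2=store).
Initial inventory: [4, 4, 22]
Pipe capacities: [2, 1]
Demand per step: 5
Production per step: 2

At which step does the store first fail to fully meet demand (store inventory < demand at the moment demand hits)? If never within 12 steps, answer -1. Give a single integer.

Step 1: demand=5,sold=5 ship[1->2]=1 ship[0->1]=2 prod=2 -> [4 5 18]
Step 2: demand=5,sold=5 ship[1->2]=1 ship[0->1]=2 prod=2 -> [4 6 14]
Step 3: demand=5,sold=5 ship[1->2]=1 ship[0->1]=2 prod=2 -> [4 7 10]
Step 4: demand=5,sold=5 ship[1->2]=1 ship[0->1]=2 prod=2 -> [4 8 6]
Step 5: demand=5,sold=5 ship[1->2]=1 ship[0->1]=2 prod=2 -> [4 9 2]
Step 6: demand=5,sold=2 ship[1->2]=1 ship[0->1]=2 prod=2 -> [4 10 1]
Step 7: demand=5,sold=1 ship[1->2]=1 ship[0->1]=2 prod=2 -> [4 11 1]
Step 8: demand=5,sold=1 ship[1->2]=1 ship[0->1]=2 prod=2 -> [4 12 1]
Step 9: demand=5,sold=1 ship[1->2]=1 ship[0->1]=2 prod=2 -> [4 13 1]
Step 10: demand=5,sold=1 ship[1->2]=1 ship[0->1]=2 prod=2 -> [4 14 1]
Step 11: demand=5,sold=1 ship[1->2]=1 ship[0->1]=2 prod=2 -> [4 15 1]
Step 12: demand=5,sold=1 ship[1->2]=1 ship[0->1]=2 prod=2 -> [4 16 1]
First stockout at step 6

6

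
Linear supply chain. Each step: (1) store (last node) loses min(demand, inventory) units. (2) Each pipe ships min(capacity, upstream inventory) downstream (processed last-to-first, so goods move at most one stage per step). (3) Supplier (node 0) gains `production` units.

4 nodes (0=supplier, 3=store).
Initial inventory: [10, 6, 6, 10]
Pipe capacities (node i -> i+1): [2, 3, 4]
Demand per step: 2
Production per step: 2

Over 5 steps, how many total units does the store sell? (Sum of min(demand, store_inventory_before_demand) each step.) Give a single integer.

Step 1: sold=2 (running total=2) -> [10 5 5 12]
Step 2: sold=2 (running total=4) -> [10 4 4 14]
Step 3: sold=2 (running total=6) -> [10 3 3 16]
Step 4: sold=2 (running total=8) -> [10 2 3 17]
Step 5: sold=2 (running total=10) -> [10 2 2 18]

Answer: 10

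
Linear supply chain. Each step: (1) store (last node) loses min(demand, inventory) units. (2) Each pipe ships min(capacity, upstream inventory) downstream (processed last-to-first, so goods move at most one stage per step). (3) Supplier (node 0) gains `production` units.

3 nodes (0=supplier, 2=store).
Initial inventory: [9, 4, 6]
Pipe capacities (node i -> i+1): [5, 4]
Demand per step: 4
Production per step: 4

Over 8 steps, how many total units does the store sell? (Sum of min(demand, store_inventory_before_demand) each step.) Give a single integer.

Answer: 32

Derivation:
Step 1: sold=4 (running total=4) -> [8 5 6]
Step 2: sold=4 (running total=8) -> [7 6 6]
Step 3: sold=4 (running total=12) -> [6 7 6]
Step 4: sold=4 (running total=16) -> [5 8 6]
Step 5: sold=4 (running total=20) -> [4 9 6]
Step 6: sold=4 (running total=24) -> [4 9 6]
Step 7: sold=4 (running total=28) -> [4 9 6]
Step 8: sold=4 (running total=32) -> [4 9 6]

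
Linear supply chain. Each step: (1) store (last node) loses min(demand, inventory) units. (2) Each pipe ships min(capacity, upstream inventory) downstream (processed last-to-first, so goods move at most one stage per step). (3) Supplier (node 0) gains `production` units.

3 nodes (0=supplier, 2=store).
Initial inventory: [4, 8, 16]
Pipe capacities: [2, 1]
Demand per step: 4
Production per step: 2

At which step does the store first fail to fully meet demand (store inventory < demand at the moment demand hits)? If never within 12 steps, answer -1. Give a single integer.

Step 1: demand=4,sold=4 ship[1->2]=1 ship[0->1]=2 prod=2 -> [4 9 13]
Step 2: demand=4,sold=4 ship[1->2]=1 ship[0->1]=2 prod=2 -> [4 10 10]
Step 3: demand=4,sold=4 ship[1->2]=1 ship[0->1]=2 prod=2 -> [4 11 7]
Step 4: demand=4,sold=4 ship[1->2]=1 ship[0->1]=2 prod=2 -> [4 12 4]
Step 5: demand=4,sold=4 ship[1->2]=1 ship[0->1]=2 prod=2 -> [4 13 1]
Step 6: demand=4,sold=1 ship[1->2]=1 ship[0->1]=2 prod=2 -> [4 14 1]
Step 7: demand=4,sold=1 ship[1->2]=1 ship[0->1]=2 prod=2 -> [4 15 1]
Step 8: demand=4,sold=1 ship[1->2]=1 ship[0->1]=2 prod=2 -> [4 16 1]
Step 9: demand=4,sold=1 ship[1->2]=1 ship[0->1]=2 prod=2 -> [4 17 1]
Step 10: demand=4,sold=1 ship[1->2]=1 ship[0->1]=2 prod=2 -> [4 18 1]
Step 11: demand=4,sold=1 ship[1->2]=1 ship[0->1]=2 prod=2 -> [4 19 1]
Step 12: demand=4,sold=1 ship[1->2]=1 ship[0->1]=2 prod=2 -> [4 20 1]
First stockout at step 6

6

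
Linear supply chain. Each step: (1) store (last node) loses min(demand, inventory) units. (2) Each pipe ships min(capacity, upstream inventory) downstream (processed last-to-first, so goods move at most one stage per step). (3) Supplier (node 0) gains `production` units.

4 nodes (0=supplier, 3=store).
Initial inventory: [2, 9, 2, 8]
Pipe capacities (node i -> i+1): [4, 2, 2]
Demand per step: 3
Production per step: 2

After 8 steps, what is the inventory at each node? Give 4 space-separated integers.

Step 1: demand=3,sold=3 ship[2->3]=2 ship[1->2]=2 ship[0->1]=2 prod=2 -> inv=[2 9 2 7]
Step 2: demand=3,sold=3 ship[2->3]=2 ship[1->2]=2 ship[0->1]=2 prod=2 -> inv=[2 9 2 6]
Step 3: demand=3,sold=3 ship[2->3]=2 ship[1->2]=2 ship[0->1]=2 prod=2 -> inv=[2 9 2 5]
Step 4: demand=3,sold=3 ship[2->3]=2 ship[1->2]=2 ship[0->1]=2 prod=2 -> inv=[2 9 2 4]
Step 5: demand=3,sold=3 ship[2->3]=2 ship[1->2]=2 ship[0->1]=2 prod=2 -> inv=[2 9 2 3]
Step 6: demand=3,sold=3 ship[2->3]=2 ship[1->2]=2 ship[0->1]=2 prod=2 -> inv=[2 9 2 2]
Step 7: demand=3,sold=2 ship[2->3]=2 ship[1->2]=2 ship[0->1]=2 prod=2 -> inv=[2 9 2 2]
Step 8: demand=3,sold=2 ship[2->3]=2 ship[1->2]=2 ship[0->1]=2 prod=2 -> inv=[2 9 2 2]

2 9 2 2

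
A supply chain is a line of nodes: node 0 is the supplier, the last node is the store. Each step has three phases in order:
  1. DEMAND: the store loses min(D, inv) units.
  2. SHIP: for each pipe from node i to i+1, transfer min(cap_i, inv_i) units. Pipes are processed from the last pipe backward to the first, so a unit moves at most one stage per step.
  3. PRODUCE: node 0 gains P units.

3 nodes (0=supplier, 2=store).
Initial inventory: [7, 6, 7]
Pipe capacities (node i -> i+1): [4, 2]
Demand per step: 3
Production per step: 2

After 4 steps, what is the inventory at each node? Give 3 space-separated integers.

Step 1: demand=3,sold=3 ship[1->2]=2 ship[0->1]=4 prod=2 -> inv=[5 8 6]
Step 2: demand=3,sold=3 ship[1->2]=2 ship[0->1]=4 prod=2 -> inv=[3 10 5]
Step 3: demand=3,sold=3 ship[1->2]=2 ship[0->1]=3 prod=2 -> inv=[2 11 4]
Step 4: demand=3,sold=3 ship[1->2]=2 ship[0->1]=2 prod=2 -> inv=[2 11 3]

2 11 3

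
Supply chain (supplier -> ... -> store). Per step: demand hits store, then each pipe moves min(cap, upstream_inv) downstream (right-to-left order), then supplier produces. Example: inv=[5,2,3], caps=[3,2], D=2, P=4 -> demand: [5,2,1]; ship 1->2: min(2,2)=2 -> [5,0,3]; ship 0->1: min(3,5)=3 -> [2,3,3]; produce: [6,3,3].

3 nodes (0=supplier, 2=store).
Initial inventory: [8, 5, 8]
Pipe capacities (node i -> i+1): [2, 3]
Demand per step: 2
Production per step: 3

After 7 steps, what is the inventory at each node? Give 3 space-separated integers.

Step 1: demand=2,sold=2 ship[1->2]=3 ship[0->1]=2 prod=3 -> inv=[9 4 9]
Step 2: demand=2,sold=2 ship[1->2]=3 ship[0->1]=2 prod=3 -> inv=[10 3 10]
Step 3: demand=2,sold=2 ship[1->2]=3 ship[0->1]=2 prod=3 -> inv=[11 2 11]
Step 4: demand=2,sold=2 ship[1->2]=2 ship[0->1]=2 prod=3 -> inv=[12 2 11]
Step 5: demand=2,sold=2 ship[1->2]=2 ship[0->1]=2 prod=3 -> inv=[13 2 11]
Step 6: demand=2,sold=2 ship[1->2]=2 ship[0->1]=2 prod=3 -> inv=[14 2 11]
Step 7: demand=2,sold=2 ship[1->2]=2 ship[0->1]=2 prod=3 -> inv=[15 2 11]

15 2 11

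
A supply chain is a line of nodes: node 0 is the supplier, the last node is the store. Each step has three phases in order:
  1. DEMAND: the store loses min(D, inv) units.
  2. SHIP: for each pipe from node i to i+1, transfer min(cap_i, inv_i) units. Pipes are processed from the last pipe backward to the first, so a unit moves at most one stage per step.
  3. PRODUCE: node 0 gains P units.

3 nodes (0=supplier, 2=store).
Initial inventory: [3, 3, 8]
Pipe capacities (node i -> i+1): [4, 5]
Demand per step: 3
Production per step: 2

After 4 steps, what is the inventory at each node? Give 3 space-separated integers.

Step 1: demand=3,sold=3 ship[1->2]=3 ship[0->1]=3 prod=2 -> inv=[2 3 8]
Step 2: demand=3,sold=3 ship[1->2]=3 ship[0->1]=2 prod=2 -> inv=[2 2 8]
Step 3: demand=3,sold=3 ship[1->2]=2 ship[0->1]=2 prod=2 -> inv=[2 2 7]
Step 4: demand=3,sold=3 ship[1->2]=2 ship[0->1]=2 prod=2 -> inv=[2 2 6]

2 2 6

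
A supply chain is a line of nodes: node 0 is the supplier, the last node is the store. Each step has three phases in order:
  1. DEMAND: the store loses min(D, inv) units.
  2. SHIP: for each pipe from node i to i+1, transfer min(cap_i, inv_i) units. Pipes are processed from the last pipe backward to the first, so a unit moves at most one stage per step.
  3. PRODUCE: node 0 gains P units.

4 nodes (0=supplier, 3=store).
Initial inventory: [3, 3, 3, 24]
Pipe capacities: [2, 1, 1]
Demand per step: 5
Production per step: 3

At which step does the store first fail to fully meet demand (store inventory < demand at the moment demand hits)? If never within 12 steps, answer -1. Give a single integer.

Step 1: demand=5,sold=5 ship[2->3]=1 ship[1->2]=1 ship[0->1]=2 prod=3 -> [4 4 3 20]
Step 2: demand=5,sold=5 ship[2->3]=1 ship[1->2]=1 ship[0->1]=2 prod=3 -> [5 5 3 16]
Step 3: demand=5,sold=5 ship[2->3]=1 ship[1->2]=1 ship[0->1]=2 prod=3 -> [6 6 3 12]
Step 4: demand=5,sold=5 ship[2->3]=1 ship[1->2]=1 ship[0->1]=2 prod=3 -> [7 7 3 8]
Step 5: demand=5,sold=5 ship[2->3]=1 ship[1->2]=1 ship[0->1]=2 prod=3 -> [8 8 3 4]
Step 6: demand=5,sold=4 ship[2->3]=1 ship[1->2]=1 ship[0->1]=2 prod=3 -> [9 9 3 1]
Step 7: demand=5,sold=1 ship[2->3]=1 ship[1->2]=1 ship[0->1]=2 prod=3 -> [10 10 3 1]
Step 8: demand=5,sold=1 ship[2->3]=1 ship[1->2]=1 ship[0->1]=2 prod=3 -> [11 11 3 1]
Step 9: demand=5,sold=1 ship[2->3]=1 ship[1->2]=1 ship[0->1]=2 prod=3 -> [12 12 3 1]
Step 10: demand=5,sold=1 ship[2->3]=1 ship[1->2]=1 ship[0->1]=2 prod=3 -> [13 13 3 1]
Step 11: demand=5,sold=1 ship[2->3]=1 ship[1->2]=1 ship[0->1]=2 prod=3 -> [14 14 3 1]
Step 12: demand=5,sold=1 ship[2->3]=1 ship[1->2]=1 ship[0->1]=2 prod=3 -> [15 15 3 1]
First stockout at step 6

6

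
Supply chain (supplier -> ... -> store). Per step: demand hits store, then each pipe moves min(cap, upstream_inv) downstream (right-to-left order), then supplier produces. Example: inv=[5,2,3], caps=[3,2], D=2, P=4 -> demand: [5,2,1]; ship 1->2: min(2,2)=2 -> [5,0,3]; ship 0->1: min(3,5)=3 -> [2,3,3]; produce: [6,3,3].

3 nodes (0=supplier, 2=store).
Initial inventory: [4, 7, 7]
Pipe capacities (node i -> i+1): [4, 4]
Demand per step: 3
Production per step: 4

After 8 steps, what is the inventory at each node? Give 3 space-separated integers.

Step 1: demand=3,sold=3 ship[1->2]=4 ship[0->1]=4 prod=4 -> inv=[4 7 8]
Step 2: demand=3,sold=3 ship[1->2]=4 ship[0->1]=4 prod=4 -> inv=[4 7 9]
Step 3: demand=3,sold=3 ship[1->2]=4 ship[0->1]=4 prod=4 -> inv=[4 7 10]
Step 4: demand=3,sold=3 ship[1->2]=4 ship[0->1]=4 prod=4 -> inv=[4 7 11]
Step 5: demand=3,sold=3 ship[1->2]=4 ship[0->1]=4 prod=4 -> inv=[4 7 12]
Step 6: demand=3,sold=3 ship[1->2]=4 ship[0->1]=4 prod=4 -> inv=[4 7 13]
Step 7: demand=3,sold=3 ship[1->2]=4 ship[0->1]=4 prod=4 -> inv=[4 7 14]
Step 8: demand=3,sold=3 ship[1->2]=4 ship[0->1]=4 prod=4 -> inv=[4 7 15]

4 7 15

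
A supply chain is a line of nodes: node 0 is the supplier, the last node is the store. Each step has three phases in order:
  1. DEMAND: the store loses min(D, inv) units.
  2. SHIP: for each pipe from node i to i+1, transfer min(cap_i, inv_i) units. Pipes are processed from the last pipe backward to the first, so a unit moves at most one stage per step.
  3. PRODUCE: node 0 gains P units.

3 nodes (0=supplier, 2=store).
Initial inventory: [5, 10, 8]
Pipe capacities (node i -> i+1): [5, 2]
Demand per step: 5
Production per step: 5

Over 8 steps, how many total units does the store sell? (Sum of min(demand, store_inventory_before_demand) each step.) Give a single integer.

Step 1: sold=5 (running total=5) -> [5 13 5]
Step 2: sold=5 (running total=10) -> [5 16 2]
Step 3: sold=2 (running total=12) -> [5 19 2]
Step 4: sold=2 (running total=14) -> [5 22 2]
Step 5: sold=2 (running total=16) -> [5 25 2]
Step 6: sold=2 (running total=18) -> [5 28 2]
Step 7: sold=2 (running total=20) -> [5 31 2]
Step 8: sold=2 (running total=22) -> [5 34 2]

Answer: 22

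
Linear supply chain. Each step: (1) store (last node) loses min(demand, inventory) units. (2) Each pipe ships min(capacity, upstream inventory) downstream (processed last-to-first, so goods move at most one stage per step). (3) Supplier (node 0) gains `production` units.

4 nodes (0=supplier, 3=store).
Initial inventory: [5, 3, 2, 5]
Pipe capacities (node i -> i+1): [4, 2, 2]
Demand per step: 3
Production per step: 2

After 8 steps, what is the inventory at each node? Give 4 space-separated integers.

Step 1: demand=3,sold=3 ship[2->3]=2 ship[1->2]=2 ship[0->1]=4 prod=2 -> inv=[3 5 2 4]
Step 2: demand=3,sold=3 ship[2->3]=2 ship[1->2]=2 ship[0->1]=3 prod=2 -> inv=[2 6 2 3]
Step 3: demand=3,sold=3 ship[2->3]=2 ship[1->2]=2 ship[0->1]=2 prod=2 -> inv=[2 6 2 2]
Step 4: demand=3,sold=2 ship[2->3]=2 ship[1->2]=2 ship[0->1]=2 prod=2 -> inv=[2 6 2 2]
Step 5: demand=3,sold=2 ship[2->3]=2 ship[1->2]=2 ship[0->1]=2 prod=2 -> inv=[2 6 2 2]
Step 6: demand=3,sold=2 ship[2->3]=2 ship[1->2]=2 ship[0->1]=2 prod=2 -> inv=[2 6 2 2]
Step 7: demand=3,sold=2 ship[2->3]=2 ship[1->2]=2 ship[0->1]=2 prod=2 -> inv=[2 6 2 2]
Step 8: demand=3,sold=2 ship[2->3]=2 ship[1->2]=2 ship[0->1]=2 prod=2 -> inv=[2 6 2 2]

2 6 2 2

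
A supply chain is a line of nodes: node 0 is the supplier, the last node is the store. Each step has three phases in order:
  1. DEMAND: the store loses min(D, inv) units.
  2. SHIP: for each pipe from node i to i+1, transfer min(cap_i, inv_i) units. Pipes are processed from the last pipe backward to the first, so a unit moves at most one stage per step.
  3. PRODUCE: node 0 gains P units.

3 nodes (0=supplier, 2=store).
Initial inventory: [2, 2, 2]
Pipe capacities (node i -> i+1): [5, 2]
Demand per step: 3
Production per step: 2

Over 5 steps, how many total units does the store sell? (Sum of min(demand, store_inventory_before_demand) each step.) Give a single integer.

Step 1: sold=2 (running total=2) -> [2 2 2]
Step 2: sold=2 (running total=4) -> [2 2 2]
Step 3: sold=2 (running total=6) -> [2 2 2]
Step 4: sold=2 (running total=8) -> [2 2 2]
Step 5: sold=2 (running total=10) -> [2 2 2]

Answer: 10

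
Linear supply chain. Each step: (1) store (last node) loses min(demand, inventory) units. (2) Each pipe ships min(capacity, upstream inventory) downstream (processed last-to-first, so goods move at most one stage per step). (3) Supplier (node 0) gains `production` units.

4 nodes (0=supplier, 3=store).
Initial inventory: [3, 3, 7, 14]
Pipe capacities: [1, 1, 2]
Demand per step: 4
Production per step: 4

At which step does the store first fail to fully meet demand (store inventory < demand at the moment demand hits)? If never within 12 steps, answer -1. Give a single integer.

Step 1: demand=4,sold=4 ship[2->3]=2 ship[1->2]=1 ship[0->1]=1 prod=4 -> [6 3 6 12]
Step 2: demand=4,sold=4 ship[2->3]=2 ship[1->2]=1 ship[0->1]=1 prod=4 -> [9 3 5 10]
Step 3: demand=4,sold=4 ship[2->3]=2 ship[1->2]=1 ship[0->1]=1 prod=4 -> [12 3 4 8]
Step 4: demand=4,sold=4 ship[2->3]=2 ship[1->2]=1 ship[0->1]=1 prod=4 -> [15 3 3 6]
Step 5: demand=4,sold=4 ship[2->3]=2 ship[1->2]=1 ship[0->1]=1 prod=4 -> [18 3 2 4]
Step 6: demand=4,sold=4 ship[2->3]=2 ship[1->2]=1 ship[0->1]=1 prod=4 -> [21 3 1 2]
Step 7: demand=4,sold=2 ship[2->3]=1 ship[1->2]=1 ship[0->1]=1 prod=4 -> [24 3 1 1]
Step 8: demand=4,sold=1 ship[2->3]=1 ship[1->2]=1 ship[0->1]=1 prod=4 -> [27 3 1 1]
Step 9: demand=4,sold=1 ship[2->3]=1 ship[1->2]=1 ship[0->1]=1 prod=4 -> [30 3 1 1]
Step 10: demand=4,sold=1 ship[2->3]=1 ship[1->2]=1 ship[0->1]=1 prod=4 -> [33 3 1 1]
Step 11: demand=4,sold=1 ship[2->3]=1 ship[1->2]=1 ship[0->1]=1 prod=4 -> [36 3 1 1]
Step 12: demand=4,sold=1 ship[2->3]=1 ship[1->2]=1 ship[0->1]=1 prod=4 -> [39 3 1 1]
First stockout at step 7

7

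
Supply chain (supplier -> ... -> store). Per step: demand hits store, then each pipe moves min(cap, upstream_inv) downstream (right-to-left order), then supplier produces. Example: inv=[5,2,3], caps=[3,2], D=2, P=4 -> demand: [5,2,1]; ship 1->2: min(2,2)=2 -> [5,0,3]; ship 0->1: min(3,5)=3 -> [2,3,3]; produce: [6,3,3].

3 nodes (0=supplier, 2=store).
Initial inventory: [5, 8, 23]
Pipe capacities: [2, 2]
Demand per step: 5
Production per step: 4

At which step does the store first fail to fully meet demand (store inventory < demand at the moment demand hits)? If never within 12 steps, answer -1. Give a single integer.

Step 1: demand=5,sold=5 ship[1->2]=2 ship[0->1]=2 prod=4 -> [7 8 20]
Step 2: demand=5,sold=5 ship[1->2]=2 ship[0->1]=2 prod=4 -> [9 8 17]
Step 3: demand=5,sold=5 ship[1->2]=2 ship[0->1]=2 prod=4 -> [11 8 14]
Step 4: demand=5,sold=5 ship[1->2]=2 ship[0->1]=2 prod=4 -> [13 8 11]
Step 5: demand=5,sold=5 ship[1->2]=2 ship[0->1]=2 prod=4 -> [15 8 8]
Step 6: demand=5,sold=5 ship[1->2]=2 ship[0->1]=2 prod=4 -> [17 8 5]
Step 7: demand=5,sold=5 ship[1->2]=2 ship[0->1]=2 prod=4 -> [19 8 2]
Step 8: demand=5,sold=2 ship[1->2]=2 ship[0->1]=2 prod=4 -> [21 8 2]
Step 9: demand=5,sold=2 ship[1->2]=2 ship[0->1]=2 prod=4 -> [23 8 2]
Step 10: demand=5,sold=2 ship[1->2]=2 ship[0->1]=2 prod=4 -> [25 8 2]
Step 11: demand=5,sold=2 ship[1->2]=2 ship[0->1]=2 prod=4 -> [27 8 2]
Step 12: demand=5,sold=2 ship[1->2]=2 ship[0->1]=2 prod=4 -> [29 8 2]
First stockout at step 8

8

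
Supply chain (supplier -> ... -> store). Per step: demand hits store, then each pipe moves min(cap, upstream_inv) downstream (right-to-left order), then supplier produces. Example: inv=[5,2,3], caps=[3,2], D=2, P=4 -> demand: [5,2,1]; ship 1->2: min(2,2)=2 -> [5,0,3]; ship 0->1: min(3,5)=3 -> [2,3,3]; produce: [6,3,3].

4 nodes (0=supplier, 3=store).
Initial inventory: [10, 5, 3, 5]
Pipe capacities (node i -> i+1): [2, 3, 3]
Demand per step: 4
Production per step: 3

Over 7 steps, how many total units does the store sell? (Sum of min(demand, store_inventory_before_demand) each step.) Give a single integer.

Step 1: sold=4 (running total=4) -> [11 4 3 4]
Step 2: sold=4 (running total=8) -> [12 3 3 3]
Step 3: sold=3 (running total=11) -> [13 2 3 3]
Step 4: sold=3 (running total=14) -> [14 2 2 3]
Step 5: sold=3 (running total=17) -> [15 2 2 2]
Step 6: sold=2 (running total=19) -> [16 2 2 2]
Step 7: sold=2 (running total=21) -> [17 2 2 2]

Answer: 21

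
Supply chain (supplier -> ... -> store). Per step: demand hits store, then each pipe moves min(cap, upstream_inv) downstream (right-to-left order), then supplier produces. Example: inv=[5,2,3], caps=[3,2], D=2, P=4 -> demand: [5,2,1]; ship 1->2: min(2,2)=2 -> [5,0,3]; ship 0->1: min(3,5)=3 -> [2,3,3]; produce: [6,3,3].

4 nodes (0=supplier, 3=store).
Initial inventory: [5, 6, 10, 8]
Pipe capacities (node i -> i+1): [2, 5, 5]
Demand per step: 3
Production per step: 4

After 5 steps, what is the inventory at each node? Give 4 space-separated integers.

Step 1: demand=3,sold=3 ship[2->3]=5 ship[1->2]=5 ship[0->1]=2 prod=4 -> inv=[7 3 10 10]
Step 2: demand=3,sold=3 ship[2->3]=5 ship[1->2]=3 ship[0->1]=2 prod=4 -> inv=[9 2 8 12]
Step 3: demand=3,sold=3 ship[2->3]=5 ship[1->2]=2 ship[0->1]=2 prod=4 -> inv=[11 2 5 14]
Step 4: demand=3,sold=3 ship[2->3]=5 ship[1->2]=2 ship[0->1]=2 prod=4 -> inv=[13 2 2 16]
Step 5: demand=3,sold=3 ship[2->3]=2 ship[1->2]=2 ship[0->1]=2 prod=4 -> inv=[15 2 2 15]

15 2 2 15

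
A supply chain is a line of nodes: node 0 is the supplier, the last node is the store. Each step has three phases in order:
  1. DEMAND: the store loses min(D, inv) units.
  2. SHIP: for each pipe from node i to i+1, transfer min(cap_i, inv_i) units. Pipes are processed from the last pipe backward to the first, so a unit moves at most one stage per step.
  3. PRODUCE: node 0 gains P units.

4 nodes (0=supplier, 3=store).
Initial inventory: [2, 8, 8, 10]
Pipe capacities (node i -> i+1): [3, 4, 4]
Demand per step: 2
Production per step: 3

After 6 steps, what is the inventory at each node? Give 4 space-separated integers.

Step 1: demand=2,sold=2 ship[2->3]=4 ship[1->2]=4 ship[0->1]=2 prod=3 -> inv=[3 6 8 12]
Step 2: demand=2,sold=2 ship[2->3]=4 ship[1->2]=4 ship[0->1]=3 prod=3 -> inv=[3 5 8 14]
Step 3: demand=2,sold=2 ship[2->3]=4 ship[1->2]=4 ship[0->1]=3 prod=3 -> inv=[3 4 8 16]
Step 4: demand=2,sold=2 ship[2->3]=4 ship[1->2]=4 ship[0->1]=3 prod=3 -> inv=[3 3 8 18]
Step 5: demand=2,sold=2 ship[2->3]=4 ship[1->2]=3 ship[0->1]=3 prod=3 -> inv=[3 3 7 20]
Step 6: demand=2,sold=2 ship[2->3]=4 ship[1->2]=3 ship[0->1]=3 prod=3 -> inv=[3 3 6 22]

3 3 6 22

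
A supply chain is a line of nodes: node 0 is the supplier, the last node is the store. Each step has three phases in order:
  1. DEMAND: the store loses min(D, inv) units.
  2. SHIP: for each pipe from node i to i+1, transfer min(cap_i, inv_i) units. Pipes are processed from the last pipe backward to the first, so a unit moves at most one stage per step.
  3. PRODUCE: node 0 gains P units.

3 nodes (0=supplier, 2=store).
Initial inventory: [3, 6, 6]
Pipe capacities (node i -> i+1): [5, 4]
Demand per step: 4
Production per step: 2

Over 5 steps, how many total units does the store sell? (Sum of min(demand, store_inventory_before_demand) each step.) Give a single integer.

Step 1: sold=4 (running total=4) -> [2 5 6]
Step 2: sold=4 (running total=8) -> [2 3 6]
Step 3: sold=4 (running total=12) -> [2 2 5]
Step 4: sold=4 (running total=16) -> [2 2 3]
Step 5: sold=3 (running total=19) -> [2 2 2]

Answer: 19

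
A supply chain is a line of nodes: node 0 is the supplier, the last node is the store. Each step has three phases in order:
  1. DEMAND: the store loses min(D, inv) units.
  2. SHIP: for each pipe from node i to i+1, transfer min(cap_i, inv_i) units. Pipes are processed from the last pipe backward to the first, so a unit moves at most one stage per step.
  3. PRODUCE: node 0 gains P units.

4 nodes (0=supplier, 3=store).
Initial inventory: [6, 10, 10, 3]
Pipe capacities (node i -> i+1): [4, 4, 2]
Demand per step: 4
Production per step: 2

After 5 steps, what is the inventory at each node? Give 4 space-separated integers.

Step 1: demand=4,sold=3 ship[2->3]=2 ship[1->2]=4 ship[0->1]=4 prod=2 -> inv=[4 10 12 2]
Step 2: demand=4,sold=2 ship[2->3]=2 ship[1->2]=4 ship[0->1]=4 prod=2 -> inv=[2 10 14 2]
Step 3: demand=4,sold=2 ship[2->3]=2 ship[1->2]=4 ship[0->1]=2 prod=2 -> inv=[2 8 16 2]
Step 4: demand=4,sold=2 ship[2->3]=2 ship[1->2]=4 ship[0->1]=2 prod=2 -> inv=[2 6 18 2]
Step 5: demand=4,sold=2 ship[2->3]=2 ship[1->2]=4 ship[0->1]=2 prod=2 -> inv=[2 4 20 2]

2 4 20 2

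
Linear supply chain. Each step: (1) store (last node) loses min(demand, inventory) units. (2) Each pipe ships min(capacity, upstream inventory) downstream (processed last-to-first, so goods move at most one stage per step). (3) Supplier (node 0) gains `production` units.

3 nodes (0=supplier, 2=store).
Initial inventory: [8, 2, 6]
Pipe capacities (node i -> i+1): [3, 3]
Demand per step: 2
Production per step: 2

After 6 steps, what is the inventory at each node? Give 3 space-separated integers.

Step 1: demand=2,sold=2 ship[1->2]=2 ship[0->1]=3 prod=2 -> inv=[7 3 6]
Step 2: demand=2,sold=2 ship[1->2]=3 ship[0->1]=3 prod=2 -> inv=[6 3 7]
Step 3: demand=2,sold=2 ship[1->2]=3 ship[0->1]=3 prod=2 -> inv=[5 3 8]
Step 4: demand=2,sold=2 ship[1->2]=3 ship[0->1]=3 prod=2 -> inv=[4 3 9]
Step 5: demand=2,sold=2 ship[1->2]=3 ship[0->1]=3 prod=2 -> inv=[3 3 10]
Step 6: demand=2,sold=2 ship[1->2]=3 ship[0->1]=3 prod=2 -> inv=[2 3 11]

2 3 11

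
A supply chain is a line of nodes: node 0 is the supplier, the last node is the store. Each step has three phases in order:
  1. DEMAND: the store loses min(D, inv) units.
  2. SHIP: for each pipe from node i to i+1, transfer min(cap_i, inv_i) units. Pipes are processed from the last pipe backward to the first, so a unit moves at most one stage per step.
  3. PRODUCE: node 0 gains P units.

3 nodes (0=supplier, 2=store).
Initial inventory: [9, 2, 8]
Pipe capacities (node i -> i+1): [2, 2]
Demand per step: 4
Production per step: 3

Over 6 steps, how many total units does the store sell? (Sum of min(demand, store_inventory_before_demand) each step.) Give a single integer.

Answer: 18

Derivation:
Step 1: sold=4 (running total=4) -> [10 2 6]
Step 2: sold=4 (running total=8) -> [11 2 4]
Step 3: sold=4 (running total=12) -> [12 2 2]
Step 4: sold=2 (running total=14) -> [13 2 2]
Step 5: sold=2 (running total=16) -> [14 2 2]
Step 6: sold=2 (running total=18) -> [15 2 2]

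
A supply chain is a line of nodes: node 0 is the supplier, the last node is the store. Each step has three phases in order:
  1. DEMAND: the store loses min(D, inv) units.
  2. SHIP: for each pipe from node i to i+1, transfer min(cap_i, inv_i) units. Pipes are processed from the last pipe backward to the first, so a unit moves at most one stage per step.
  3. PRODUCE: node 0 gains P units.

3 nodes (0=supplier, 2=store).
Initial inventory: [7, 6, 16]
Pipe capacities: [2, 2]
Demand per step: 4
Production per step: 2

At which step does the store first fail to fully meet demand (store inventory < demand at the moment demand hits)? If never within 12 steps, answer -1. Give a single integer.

Step 1: demand=4,sold=4 ship[1->2]=2 ship[0->1]=2 prod=2 -> [7 6 14]
Step 2: demand=4,sold=4 ship[1->2]=2 ship[0->1]=2 prod=2 -> [7 6 12]
Step 3: demand=4,sold=4 ship[1->2]=2 ship[0->1]=2 prod=2 -> [7 6 10]
Step 4: demand=4,sold=4 ship[1->2]=2 ship[0->1]=2 prod=2 -> [7 6 8]
Step 5: demand=4,sold=4 ship[1->2]=2 ship[0->1]=2 prod=2 -> [7 6 6]
Step 6: demand=4,sold=4 ship[1->2]=2 ship[0->1]=2 prod=2 -> [7 6 4]
Step 7: demand=4,sold=4 ship[1->2]=2 ship[0->1]=2 prod=2 -> [7 6 2]
Step 8: demand=4,sold=2 ship[1->2]=2 ship[0->1]=2 prod=2 -> [7 6 2]
Step 9: demand=4,sold=2 ship[1->2]=2 ship[0->1]=2 prod=2 -> [7 6 2]
Step 10: demand=4,sold=2 ship[1->2]=2 ship[0->1]=2 prod=2 -> [7 6 2]
Step 11: demand=4,sold=2 ship[1->2]=2 ship[0->1]=2 prod=2 -> [7 6 2]
Step 12: demand=4,sold=2 ship[1->2]=2 ship[0->1]=2 prod=2 -> [7 6 2]
First stockout at step 8

8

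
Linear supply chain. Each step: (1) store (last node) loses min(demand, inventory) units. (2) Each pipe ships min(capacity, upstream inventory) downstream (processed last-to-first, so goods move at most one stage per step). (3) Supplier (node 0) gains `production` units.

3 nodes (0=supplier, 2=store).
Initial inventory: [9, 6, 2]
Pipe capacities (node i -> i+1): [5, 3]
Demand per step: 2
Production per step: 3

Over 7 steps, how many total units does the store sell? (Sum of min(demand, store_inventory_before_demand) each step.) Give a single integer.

Answer: 14

Derivation:
Step 1: sold=2 (running total=2) -> [7 8 3]
Step 2: sold=2 (running total=4) -> [5 10 4]
Step 3: sold=2 (running total=6) -> [3 12 5]
Step 4: sold=2 (running total=8) -> [3 12 6]
Step 5: sold=2 (running total=10) -> [3 12 7]
Step 6: sold=2 (running total=12) -> [3 12 8]
Step 7: sold=2 (running total=14) -> [3 12 9]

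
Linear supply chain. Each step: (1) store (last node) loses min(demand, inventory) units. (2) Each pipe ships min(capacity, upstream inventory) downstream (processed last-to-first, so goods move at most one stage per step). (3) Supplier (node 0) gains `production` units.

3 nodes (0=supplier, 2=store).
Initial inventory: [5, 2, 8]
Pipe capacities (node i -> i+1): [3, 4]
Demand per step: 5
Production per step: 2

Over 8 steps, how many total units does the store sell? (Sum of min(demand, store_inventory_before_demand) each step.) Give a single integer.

Step 1: sold=5 (running total=5) -> [4 3 5]
Step 2: sold=5 (running total=10) -> [3 3 3]
Step 3: sold=3 (running total=13) -> [2 3 3]
Step 4: sold=3 (running total=16) -> [2 2 3]
Step 5: sold=3 (running total=19) -> [2 2 2]
Step 6: sold=2 (running total=21) -> [2 2 2]
Step 7: sold=2 (running total=23) -> [2 2 2]
Step 8: sold=2 (running total=25) -> [2 2 2]

Answer: 25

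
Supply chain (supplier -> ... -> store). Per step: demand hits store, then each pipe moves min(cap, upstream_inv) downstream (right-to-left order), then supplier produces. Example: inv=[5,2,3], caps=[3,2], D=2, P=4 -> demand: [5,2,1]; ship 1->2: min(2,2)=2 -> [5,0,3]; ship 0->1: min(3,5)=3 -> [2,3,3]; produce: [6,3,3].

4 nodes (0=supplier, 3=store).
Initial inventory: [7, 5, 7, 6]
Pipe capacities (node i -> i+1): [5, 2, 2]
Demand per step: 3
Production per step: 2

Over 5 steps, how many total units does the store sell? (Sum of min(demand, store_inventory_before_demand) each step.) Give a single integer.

Answer: 14

Derivation:
Step 1: sold=3 (running total=3) -> [4 8 7 5]
Step 2: sold=3 (running total=6) -> [2 10 7 4]
Step 3: sold=3 (running total=9) -> [2 10 7 3]
Step 4: sold=3 (running total=12) -> [2 10 7 2]
Step 5: sold=2 (running total=14) -> [2 10 7 2]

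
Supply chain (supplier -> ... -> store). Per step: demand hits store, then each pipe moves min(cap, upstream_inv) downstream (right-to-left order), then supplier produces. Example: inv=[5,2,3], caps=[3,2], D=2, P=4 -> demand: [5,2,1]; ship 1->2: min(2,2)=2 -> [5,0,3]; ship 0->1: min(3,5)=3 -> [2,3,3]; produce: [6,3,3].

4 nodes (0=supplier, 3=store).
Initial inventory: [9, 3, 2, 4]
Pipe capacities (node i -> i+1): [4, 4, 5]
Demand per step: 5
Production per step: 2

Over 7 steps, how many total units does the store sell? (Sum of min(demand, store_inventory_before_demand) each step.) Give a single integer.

Step 1: sold=4 (running total=4) -> [7 4 3 2]
Step 2: sold=2 (running total=6) -> [5 4 4 3]
Step 3: sold=3 (running total=9) -> [3 4 4 4]
Step 4: sold=4 (running total=13) -> [2 3 4 4]
Step 5: sold=4 (running total=17) -> [2 2 3 4]
Step 6: sold=4 (running total=21) -> [2 2 2 3]
Step 7: sold=3 (running total=24) -> [2 2 2 2]

Answer: 24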